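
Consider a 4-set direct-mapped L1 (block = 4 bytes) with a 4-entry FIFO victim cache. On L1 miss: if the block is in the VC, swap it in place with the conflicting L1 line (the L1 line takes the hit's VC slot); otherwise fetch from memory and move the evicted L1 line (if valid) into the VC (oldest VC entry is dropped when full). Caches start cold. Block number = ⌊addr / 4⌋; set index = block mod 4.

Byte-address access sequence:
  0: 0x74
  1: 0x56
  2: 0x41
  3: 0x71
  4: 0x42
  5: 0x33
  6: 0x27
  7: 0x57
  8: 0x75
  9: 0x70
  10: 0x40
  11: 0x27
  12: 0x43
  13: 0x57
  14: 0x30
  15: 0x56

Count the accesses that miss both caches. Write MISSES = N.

MISSES = 6

  [0] addr=0x74 blk=29 s=1: MISS | VC []
  [1] addr=0x56 blk=21 s=1: MISS | VC [29]
  [2] addr=0x41 blk=16 s=0: MISS | VC [29]
  [3] addr=0x71 blk=28 s=0: MISS | VC [29, 16]
  [4] addr=0x42 blk=16 s=0: VC-HIT | VC [29, 28]
  [5] addr=0x33 blk=12 s=0: MISS | VC [29, 28, 16]
  [6] addr=0x27 blk=9 s=1: MISS | VC [29, 28, 16, 21]
  [7] addr=0x57 blk=21 s=1: VC-HIT | VC [29, 28, 16, 9]
  [8] addr=0x75 blk=29 s=1: VC-HIT | VC [21, 28, 16, 9]
  [9] addr=0x70 blk=28 s=0: VC-HIT | VC [21, 12, 16, 9]
  [10] addr=0x40 blk=16 s=0: VC-HIT | VC [21, 12, 28, 9]
  [11] addr=0x27 blk=9 s=1: VC-HIT | VC [21, 12, 28, 29]
  [12] addr=0x43 blk=16 s=0: L1-HIT | VC [21, 12, 28, 29]
  [13] addr=0x57 blk=21 s=1: VC-HIT | VC [9, 12, 28, 29]
  [14] addr=0x30 blk=12 s=0: VC-HIT | VC [9, 16, 28, 29]
  [15] addr=0x56 blk=21 s=1: L1-HIT | VC [9, 16, 28, 29]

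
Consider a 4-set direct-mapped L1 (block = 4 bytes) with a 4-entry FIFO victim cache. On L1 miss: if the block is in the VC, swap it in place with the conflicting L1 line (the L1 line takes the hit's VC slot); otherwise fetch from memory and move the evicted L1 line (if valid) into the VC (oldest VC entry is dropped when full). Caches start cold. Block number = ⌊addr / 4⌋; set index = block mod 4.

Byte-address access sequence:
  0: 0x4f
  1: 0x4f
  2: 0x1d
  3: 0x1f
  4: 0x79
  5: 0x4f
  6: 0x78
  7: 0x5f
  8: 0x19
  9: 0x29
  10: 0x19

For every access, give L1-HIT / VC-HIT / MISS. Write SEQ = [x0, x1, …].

0: 0x4f (blk 19, set 3) → MISS  vc=[]
1: 0x4f (blk 19, set 3) → L1-HIT  vc=[]
2: 0x1d (blk 7, set 3) → MISS  vc=[19]
3: 0x1f (blk 7, set 3) → L1-HIT  vc=[19]
4: 0x79 (blk 30, set 2) → MISS  vc=[19]
5: 0x4f (blk 19, set 3) → VC-HIT  vc=[7]
6: 0x78 (blk 30, set 2) → L1-HIT  vc=[7]
7: 0x5f (blk 23, set 3) → MISS  vc=[7, 19]
8: 0x19 (blk 6, set 2) → MISS  vc=[7, 19, 30]
9: 0x29 (blk 10, set 2) → MISS  vc=[7, 19, 30, 6]
10: 0x19 (blk 6, set 2) → VC-HIT  vc=[7, 19, 30, 10]

SEQ = [MISS, L1-HIT, MISS, L1-HIT, MISS, VC-HIT, L1-HIT, MISS, MISS, MISS, VC-HIT]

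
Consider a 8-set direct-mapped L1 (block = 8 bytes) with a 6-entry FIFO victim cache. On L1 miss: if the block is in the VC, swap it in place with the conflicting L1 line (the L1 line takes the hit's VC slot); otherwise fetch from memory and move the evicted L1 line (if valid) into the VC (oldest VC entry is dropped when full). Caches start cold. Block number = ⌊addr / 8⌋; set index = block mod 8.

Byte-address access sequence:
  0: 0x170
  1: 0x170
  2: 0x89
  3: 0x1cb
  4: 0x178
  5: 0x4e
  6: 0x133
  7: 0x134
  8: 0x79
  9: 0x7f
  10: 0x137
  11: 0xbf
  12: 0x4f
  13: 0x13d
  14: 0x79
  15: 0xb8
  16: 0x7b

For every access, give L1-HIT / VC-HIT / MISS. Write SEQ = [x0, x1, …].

SEQ = [MISS, L1-HIT, MISS, MISS, MISS, MISS, MISS, L1-HIT, MISS, L1-HIT, L1-HIT, MISS, L1-HIT, MISS, VC-HIT, VC-HIT, VC-HIT]

  [0] addr=0x170 blk=46 s=6: MISS | VC []
  [1] addr=0x170 blk=46 s=6: L1-HIT | VC []
  [2] addr=0x89 blk=17 s=1: MISS | VC []
  [3] addr=0x1cb blk=57 s=1: MISS | VC [17]
  [4] addr=0x178 blk=47 s=7: MISS | VC [17]
  [5] addr=0x4e blk=9 s=1: MISS | VC [17, 57]
  [6] addr=0x133 blk=38 s=6: MISS | VC [17, 57, 46]
  [7] addr=0x134 blk=38 s=6: L1-HIT | VC [17, 57, 46]
  [8] addr=0x79 blk=15 s=7: MISS | VC [17, 57, 46, 47]
  [9] addr=0x7f blk=15 s=7: L1-HIT | VC [17, 57, 46, 47]
  [10] addr=0x137 blk=38 s=6: L1-HIT | VC [17, 57, 46, 47]
  [11] addr=0xbf blk=23 s=7: MISS | VC [17, 57, 46, 47, 15]
  [12] addr=0x4f blk=9 s=1: L1-HIT | VC [17, 57, 46, 47, 15]
  [13] addr=0x13d blk=39 s=7: MISS | VC [17, 57, 46, 47, 15, 23]
  [14] addr=0x79 blk=15 s=7: VC-HIT | VC [17, 57, 46, 47, 39, 23]
  [15] addr=0xb8 blk=23 s=7: VC-HIT | VC [17, 57, 46, 47, 39, 15]
  [16] addr=0x7b blk=15 s=7: VC-HIT | VC [17, 57, 46, 47, 39, 23]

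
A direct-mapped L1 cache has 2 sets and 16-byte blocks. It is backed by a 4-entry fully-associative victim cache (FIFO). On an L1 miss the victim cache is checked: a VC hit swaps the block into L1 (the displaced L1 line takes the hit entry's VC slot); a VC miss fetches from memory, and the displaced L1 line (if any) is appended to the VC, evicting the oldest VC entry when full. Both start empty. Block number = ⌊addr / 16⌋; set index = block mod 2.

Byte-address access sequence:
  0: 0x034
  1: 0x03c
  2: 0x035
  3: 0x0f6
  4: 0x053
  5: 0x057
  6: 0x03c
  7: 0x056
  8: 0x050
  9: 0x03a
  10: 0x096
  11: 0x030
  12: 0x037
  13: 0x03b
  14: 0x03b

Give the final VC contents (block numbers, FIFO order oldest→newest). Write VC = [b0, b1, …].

VC = [5, 15, 9]

  [0] addr=0x34 blk=3 s=1: MISS | VC []
  [1] addr=0x3c blk=3 s=1: L1-HIT | VC []
  [2] addr=0x35 blk=3 s=1: L1-HIT | VC []
  [3] addr=0xf6 blk=15 s=1: MISS | VC [3]
  [4] addr=0x53 blk=5 s=1: MISS | VC [3, 15]
  [5] addr=0x57 blk=5 s=1: L1-HIT | VC [3, 15]
  [6] addr=0x3c blk=3 s=1: VC-HIT | VC [5, 15]
  [7] addr=0x56 blk=5 s=1: VC-HIT | VC [3, 15]
  [8] addr=0x50 blk=5 s=1: L1-HIT | VC [3, 15]
  [9] addr=0x3a blk=3 s=1: VC-HIT | VC [5, 15]
  [10] addr=0x96 blk=9 s=1: MISS | VC [5, 15, 3]
  [11] addr=0x30 blk=3 s=1: VC-HIT | VC [5, 15, 9]
  [12] addr=0x37 blk=3 s=1: L1-HIT | VC [5, 15, 9]
  [13] addr=0x3b blk=3 s=1: L1-HIT | VC [5, 15, 9]
  [14] addr=0x3b blk=3 s=1: L1-HIT | VC [5, 15, 9]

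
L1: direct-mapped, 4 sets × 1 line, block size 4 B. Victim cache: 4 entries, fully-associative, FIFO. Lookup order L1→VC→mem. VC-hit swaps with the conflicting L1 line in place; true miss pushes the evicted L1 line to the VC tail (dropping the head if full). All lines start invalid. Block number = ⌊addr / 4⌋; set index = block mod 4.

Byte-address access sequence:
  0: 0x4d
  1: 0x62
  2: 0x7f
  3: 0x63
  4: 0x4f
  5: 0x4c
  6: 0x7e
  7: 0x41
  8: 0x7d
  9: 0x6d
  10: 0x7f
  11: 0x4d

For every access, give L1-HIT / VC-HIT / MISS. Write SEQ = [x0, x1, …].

SEQ = [MISS, MISS, MISS, L1-HIT, VC-HIT, L1-HIT, VC-HIT, MISS, L1-HIT, MISS, VC-HIT, VC-HIT]

#0 0x4d→b19/s3 MISS; vc=[]
#1 0x62→b24/s0 MISS; vc=[]
#2 0x7f→b31/s3 MISS; vc=[19]
#3 0x63→b24/s0 L1-HIT; vc=[19]
#4 0x4f→b19/s3 VC-HIT; vc=[31]
#5 0x4c→b19/s3 L1-HIT; vc=[31]
#6 0x7e→b31/s3 VC-HIT; vc=[19]
#7 0x41→b16/s0 MISS; vc=[19,24]
#8 0x7d→b31/s3 L1-HIT; vc=[19,24]
#9 0x6d→b27/s3 MISS; vc=[19,24,31]
#10 0x7f→b31/s3 VC-HIT; vc=[19,24,27]
#11 0x4d→b19/s3 VC-HIT; vc=[31,24,27]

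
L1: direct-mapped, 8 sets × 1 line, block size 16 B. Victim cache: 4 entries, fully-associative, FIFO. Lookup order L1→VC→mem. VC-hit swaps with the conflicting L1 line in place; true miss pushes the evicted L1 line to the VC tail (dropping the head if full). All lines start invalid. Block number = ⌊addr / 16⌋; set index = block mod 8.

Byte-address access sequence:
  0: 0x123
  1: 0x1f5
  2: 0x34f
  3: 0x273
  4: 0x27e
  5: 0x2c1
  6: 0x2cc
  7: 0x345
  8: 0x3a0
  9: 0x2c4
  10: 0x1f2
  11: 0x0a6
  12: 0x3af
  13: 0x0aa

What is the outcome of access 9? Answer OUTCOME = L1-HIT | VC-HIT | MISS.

0: 0x123 (blk 18, set 2) → MISS  vc=[]
1: 0x1f5 (blk 31, set 7) → MISS  vc=[]
2: 0x34f (blk 52, set 4) → MISS  vc=[]
3: 0x273 (blk 39, set 7) → MISS  vc=[31]
4: 0x27e (blk 39, set 7) → L1-HIT  vc=[31]
5: 0x2c1 (blk 44, set 4) → MISS  vc=[31, 52]
6: 0x2cc (blk 44, set 4) → L1-HIT  vc=[31, 52]
7: 0x345 (blk 52, set 4) → VC-HIT  vc=[31, 44]
8: 0x3a0 (blk 58, set 2) → MISS  vc=[31, 44, 18]
9: 0x2c4 (blk 44, set 4) → VC-HIT  vc=[31, 52, 18]
10: 0x1f2 (blk 31, set 7) → VC-HIT  vc=[39, 52, 18]
11: 0xa6 (blk 10, set 2) → MISS  vc=[39, 52, 18, 58]
12: 0x3af (blk 58, set 2) → VC-HIT  vc=[39, 52, 18, 10]
13: 0xaa (blk 10, set 2) → VC-HIT  vc=[39, 52, 18, 58]

OUTCOME = VC-HIT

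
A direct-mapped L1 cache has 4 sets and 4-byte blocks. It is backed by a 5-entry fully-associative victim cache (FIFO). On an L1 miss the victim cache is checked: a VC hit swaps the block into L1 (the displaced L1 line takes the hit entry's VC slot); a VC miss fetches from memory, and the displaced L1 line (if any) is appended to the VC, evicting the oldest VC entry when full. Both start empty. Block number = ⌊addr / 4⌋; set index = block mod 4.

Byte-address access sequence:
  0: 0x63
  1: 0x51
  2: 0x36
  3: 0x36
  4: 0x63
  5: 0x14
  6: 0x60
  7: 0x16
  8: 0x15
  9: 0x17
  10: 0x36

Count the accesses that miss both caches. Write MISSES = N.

MISSES = 4

0: 0x63 (blk 24, set 0) → MISS  vc=[]
1: 0x51 (blk 20, set 0) → MISS  vc=[24]
2: 0x36 (blk 13, set 1) → MISS  vc=[24]
3: 0x36 (blk 13, set 1) → L1-HIT  vc=[24]
4: 0x63 (blk 24, set 0) → VC-HIT  vc=[20]
5: 0x14 (blk 5, set 1) → MISS  vc=[20, 13]
6: 0x60 (blk 24, set 0) → L1-HIT  vc=[20, 13]
7: 0x16 (blk 5, set 1) → L1-HIT  vc=[20, 13]
8: 0x15 (blk 5, set 1) → L1-HIT  vc=[20, 13]
9: 0x17 (blk 5, set 1) → L1-HIT  vc=[20, 13]
10: 0x36 (blk 13, set 1) → VC-HIT  vc=[20, 5]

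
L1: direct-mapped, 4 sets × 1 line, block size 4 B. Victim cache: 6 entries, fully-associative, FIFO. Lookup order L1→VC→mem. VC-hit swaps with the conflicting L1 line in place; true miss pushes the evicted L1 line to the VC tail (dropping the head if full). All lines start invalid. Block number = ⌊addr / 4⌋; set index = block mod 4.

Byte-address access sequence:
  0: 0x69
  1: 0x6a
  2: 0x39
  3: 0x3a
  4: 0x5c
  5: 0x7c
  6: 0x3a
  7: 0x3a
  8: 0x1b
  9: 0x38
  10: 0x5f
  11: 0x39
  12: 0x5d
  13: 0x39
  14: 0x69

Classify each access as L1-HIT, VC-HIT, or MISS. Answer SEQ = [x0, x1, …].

  [0] addr=0x69 blk=26 s=2: MISS | VC []
  [1] addr=0x6a blk=26 s=2: L1-HIT | VC []
  [2] addr=0x39 blk=14 s=2: MISS | VC [26]
  [3] addr=0x3a blk=14 s=2: L1-HIT | VC [26]
  [4] addr=0x5c blk=23 s=3: MISS | VC [26]
  [5] addr=0x7c blk=31 s=3: MISS | VC [26, 23]
  [6] addr=0x3a blk=14 s=2: L1-HIT | VC [26, 23]
  [7] addr=0x3a blk=14 s=2: L1-HIT | VC [26, 23]
  [8] addr=0x1b blk=6 s=2: MISS | VC [26, 23, 14]
  [9] addr=0x38 blk=14 s=2: VC-HIT | VC [26, 23, 6]
  [10] addr=0x5f blk=23 s=3: VC-HIT | VC [26, 31, 6]
  [11] addr=0x39 blk=14 s=2: L1-HIT | VC [26, 31, 6]
  [12] addr=0x5d blk=23 s=3: L1-HIT | VC [26, 31, 6]
  [13] addr=0x39 blk=14 s=2: L1-HIT | VC [26, 31, 6]
  [14] addr=0x69 blk=26 s=2: VC-HIT | VC [14, 31, 6]

SEQ = [MISS, L1-HIT, MISS, L1-HIT, MISS, MISS, L1-HIT, L1-HIT, MISS, VC-HIT, VC-HIT, L1-HIT, L1-HIT, L1-HIT, VC-HIT]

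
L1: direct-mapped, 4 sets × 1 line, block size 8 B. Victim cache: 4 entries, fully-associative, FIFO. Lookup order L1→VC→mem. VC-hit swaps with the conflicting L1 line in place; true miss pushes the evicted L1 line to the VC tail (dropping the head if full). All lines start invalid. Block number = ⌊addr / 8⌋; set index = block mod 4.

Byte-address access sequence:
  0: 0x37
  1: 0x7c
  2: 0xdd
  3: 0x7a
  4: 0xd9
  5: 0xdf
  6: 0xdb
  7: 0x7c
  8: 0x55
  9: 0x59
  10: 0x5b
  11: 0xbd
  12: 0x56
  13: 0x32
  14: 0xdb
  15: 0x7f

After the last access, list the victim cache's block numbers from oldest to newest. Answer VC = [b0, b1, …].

#0 0x37→b6/s2 MISS; vc=[]
#1 0x7c→b15/s3 MISS; vc=[]
#2 0xdd→b27/s3 MISS; vc=[15]
#3 0x7a→b15/s3 VC-HIT; vc=[27]
#4 0xd9→b27/s3 VC-HIT; vc=[15]
#5 0xdf→b27/s3 L1-HIT; vc=[15]
#6 0xdb→b27/s3 L1-HIT; vc=[15]
#7 0x7c→b15/s3 VC-HIT; vc=[27]
#8 0x55→b10/s2 MISS; vc=[27,6]
#9 0x59→b11/s3 MISS; vc=[27,6,15]
#10 0x5b→b11/s3 L1-HIT; vc=[27,6,15]
#11 0xbd→b23/s3 MISS; vc=[27,6,15,11]
#12 0x56→b10/s2 L1-HIT; vc=[27,6,15,11]
#13 0x32→b6/s2 VC-HIT; vc=[27,10,15,11]
#14 0xdb→b27/s3 VC-HIT; vc=[23,10,15,11]
#15 0x7f→b15/s3 VC-HIT; vc=[23,10,27,11]

VC = [23, 10, 27, 11]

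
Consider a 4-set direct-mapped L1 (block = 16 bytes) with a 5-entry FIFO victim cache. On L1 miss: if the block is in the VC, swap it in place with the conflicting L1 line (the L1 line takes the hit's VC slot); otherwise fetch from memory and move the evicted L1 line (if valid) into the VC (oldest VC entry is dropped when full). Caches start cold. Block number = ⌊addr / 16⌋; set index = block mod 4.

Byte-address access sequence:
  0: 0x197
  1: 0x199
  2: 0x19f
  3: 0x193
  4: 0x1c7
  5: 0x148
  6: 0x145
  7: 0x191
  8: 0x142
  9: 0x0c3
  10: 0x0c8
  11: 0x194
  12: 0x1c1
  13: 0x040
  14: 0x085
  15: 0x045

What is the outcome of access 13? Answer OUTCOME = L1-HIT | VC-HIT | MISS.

  [0] addr=0x197 blk=25 s=1: MISS | VC []
  [1] addr=0x199 blk=25 s=1: L1-HIT | VC []
  [2] addr=0x19f blk=25 s=1: L1-HIT | VC []
  [3] addr=0x193 blk=25 s=1: L1-HIT | VC []
  [4] addr=0x1c7 blk=28 s=0: MISS | VC []
  [5] addr=0x148 blk=20 s=0: MISS | VC [28]
  [6] addr=0x145 blk=20 s=0: L1-HIT | VC [28]
  [7] addr=0x191 blk=25 s=1: L1-HIT | VC [28]
  [8] addr=0x142 blk=20 s=0: L1-HIT | VC [28]
  [9] addr=0xc3 blk=12 s=0: MISS | VC [28, 20]
  [10] addr=0xc8 blk=12 s=0: L1-HIT | VC [28, 20]
  [11] addr=0x194 blk=25 s=1: L1-HIT | VC [28, 20]
  [12] addr=0x1c1 blk=28 s=0: VC-HIT | VC [12, 20]
  [13] addr=0x40 blk=4 s=0: MISS | VC [12, 20, 28]
  [14] addr=0x85 blk=8 s=0: MISS | VC [12, 20, 28, 4]
  [15] addr=0x45 blk=4 s=0: VC-HIT | VC [12, 20, 28, 8]

OUTCOME = MISS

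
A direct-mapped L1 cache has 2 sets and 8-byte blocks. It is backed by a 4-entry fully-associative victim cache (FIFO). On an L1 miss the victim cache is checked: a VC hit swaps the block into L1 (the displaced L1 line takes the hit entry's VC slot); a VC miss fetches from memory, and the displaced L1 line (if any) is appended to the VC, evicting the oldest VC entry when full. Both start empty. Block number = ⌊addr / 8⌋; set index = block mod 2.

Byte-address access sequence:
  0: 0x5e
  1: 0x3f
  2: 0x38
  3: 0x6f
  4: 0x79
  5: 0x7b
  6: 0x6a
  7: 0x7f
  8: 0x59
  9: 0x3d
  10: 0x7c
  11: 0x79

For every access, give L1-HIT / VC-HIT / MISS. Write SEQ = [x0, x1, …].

SEQ = [MISS, MISS, L1-HIT, MISS, MISS, L1-HIT, VC-HIT, VC-HIT, VC-HIT, VC-HIT, VC-HIT, L1-HIT]

0: 0x5e (blk 11, set 1) → MISS  vc=[]
1: 0x3f (blk 7, set 1) → MISS  vc=[11]
2: 0x38 (blk 7, set 1) → L1-HIT  vc=[11]
3: 0x6f (blk 13, set 1) → MISS  vc=[11, 7]
4: 0x79 (blk 15, set 1) → MISS  vc=[11, 7, 13]
5: 0x7b (blk 15, set 1) → L1-HIT  vc=[11, 7, 13]
6: 0x6a (blk 13, set 1) → VC-HIT  vc=[11, 7, 15]
7: 0x7f (blk 15, set 1) → VC-HIT  vc=[11, 7, 13]
8: 0x59 (blk 11, set 1) → VC-HIT  vc=[15, 7, 13]
9: 0x3d (blk 7, set 1) → VC-HIT  vc=[15, 11, 13]
10: 0x7c (blk 15, set 1) → VC-HIT  vc=[7, 11, 13]
11: 0x79 (blk 15, set 1) → L1-HIT  vc=[7, 11, 13]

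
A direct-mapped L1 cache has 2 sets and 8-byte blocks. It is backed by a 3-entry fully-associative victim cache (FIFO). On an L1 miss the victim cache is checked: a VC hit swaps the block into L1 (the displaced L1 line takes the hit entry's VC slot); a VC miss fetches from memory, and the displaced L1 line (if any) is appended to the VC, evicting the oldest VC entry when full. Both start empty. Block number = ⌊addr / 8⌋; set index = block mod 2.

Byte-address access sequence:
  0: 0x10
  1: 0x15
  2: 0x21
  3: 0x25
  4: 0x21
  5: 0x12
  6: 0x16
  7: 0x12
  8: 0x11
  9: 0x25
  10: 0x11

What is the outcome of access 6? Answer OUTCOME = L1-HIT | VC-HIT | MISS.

OUTCOME = L1-HIT

0: 0x10 (blk 2, set 0) → MISS  vc=[]
1: 0x15 (blk 2, set 0) → L1-HIT  vc=[]
2: 0x21 (blk 4, set 0) → MISS  vc=[2]
3: 0x25 (blk 4, set 0) → L1-HIT  vc=[2]
4: 0x21 (blk 4, set 0) → L1-HIT  vc=[2]
5: 0x12 (blk 2, set 0) → VC-HIT  vc=[4]
6: 0x16 (blk 2, set 0) → L1-HIT  vc=[4]
7: 0x12 (blk 2, set 0) → L1-HIT  vc=[4]
8: 0x11 (blk 2, set 0) → L1-HIT  vc=[4]
9: 0x25 (blk 4, set 0) → VC-HIT  vc=[2]
10: 0x11 (blk 2, set 0) → VC-HIT  vc=[4]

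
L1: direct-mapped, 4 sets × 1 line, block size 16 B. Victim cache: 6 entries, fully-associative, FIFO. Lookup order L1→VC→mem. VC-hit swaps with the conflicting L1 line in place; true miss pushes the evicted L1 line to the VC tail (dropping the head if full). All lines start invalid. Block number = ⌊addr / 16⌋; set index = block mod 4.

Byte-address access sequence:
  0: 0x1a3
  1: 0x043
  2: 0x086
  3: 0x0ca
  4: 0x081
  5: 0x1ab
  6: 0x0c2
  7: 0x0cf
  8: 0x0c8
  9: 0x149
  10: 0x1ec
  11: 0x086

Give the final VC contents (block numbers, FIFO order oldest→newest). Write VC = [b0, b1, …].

  [0] addr=0x1a3 blk=26 s=2: MISS | VC []
  [1] addr=0x43 blk=4 s=0: MISS | VC []
  [2] addr=0x86 blk=8 s=0: MISS | VC [4]
  [3] addr=0xca blk=12 s=0: MISS | VC [4, 8]
  [4] addr=0x81 blk=8 s=0: VC-HIT | VC [4, 12]
  [5] addr=0x1ab blk=26 s=2: L1-HIT | VC [4, 12]
  [6] addr=0xc2 blk=12 s=0: VC-HIT | VC [4, 8]
  [7] addr=0xcf blk=12 s=0: L1-HIT | VC [4, 8]
  [8] addr=0xc8 blk=12 s=0: L1-HIT | VC [4, 8]
  [9] addr=0x149 blk=20 s=0: MISS | VC [4, 8, 12]
  [10] addr=0x1ec blk=30 s=2: MISS | VC [4, 8, 12, 26]
  [11] addr=0x86 blk=8 s=0: VC-HIT | VC [4, 20, 12, 26]

VC = [4, 20, 12, 26]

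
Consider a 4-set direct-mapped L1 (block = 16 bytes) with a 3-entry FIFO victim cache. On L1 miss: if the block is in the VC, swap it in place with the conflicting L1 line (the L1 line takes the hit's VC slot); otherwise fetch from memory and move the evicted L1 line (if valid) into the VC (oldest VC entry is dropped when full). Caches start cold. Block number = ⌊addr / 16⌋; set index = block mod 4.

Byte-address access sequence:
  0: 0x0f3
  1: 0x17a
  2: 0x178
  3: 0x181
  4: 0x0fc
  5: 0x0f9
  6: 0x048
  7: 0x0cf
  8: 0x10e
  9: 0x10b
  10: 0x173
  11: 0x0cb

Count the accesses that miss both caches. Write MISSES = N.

  [0] addr=0xf3 blk=15 s=3: MISS | VC []
  [1] addr=0x17a blk=23 s=3: MISS | VC [15]
  [2] addr=0x178 blk=23 s=3: L1-HIT | VC [15]
  [3] addr=0x181 blk=24 s=0: MISS | VC [15]
  [4] addr=0xfc blk=15 s=3: VC-HIT | VC [23]
  [5] addr=0xf9 blk=15 s=3: L1-HIT | VC [23]
  [6] addr=0x48 blk=4 s=0: MISS | VC [23, 24]
  [7] addr=0xcf blk=12 s=0: MISS | VC [23, 24, 4]
  [8] addr=0x10e blk=16 s=0: MISS | VC [24, 4, 12]
  [9] addr=0x10b blk=16 s=0: L1-HIT | VC [24, 4, 12]
  [10] addr=0x173 blk=23 s=3: MISS | VC [4, 12, 15]
  [11] addr=0xcb blk=12 s=0: VC-HIT | VC [4, 16, 15]

MISSES = 7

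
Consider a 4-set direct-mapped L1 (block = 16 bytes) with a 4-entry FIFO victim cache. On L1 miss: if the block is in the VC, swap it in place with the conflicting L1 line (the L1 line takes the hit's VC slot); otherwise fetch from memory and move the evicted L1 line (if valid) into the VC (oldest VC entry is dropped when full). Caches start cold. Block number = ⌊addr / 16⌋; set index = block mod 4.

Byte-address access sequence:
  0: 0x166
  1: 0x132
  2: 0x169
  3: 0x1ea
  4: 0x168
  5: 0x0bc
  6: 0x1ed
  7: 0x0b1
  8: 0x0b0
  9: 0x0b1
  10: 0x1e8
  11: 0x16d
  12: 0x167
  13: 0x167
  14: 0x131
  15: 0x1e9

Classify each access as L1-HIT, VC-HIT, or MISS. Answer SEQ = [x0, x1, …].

0: 0x166 (blk 22, set 2) → MISS  vc=[]
1: 0x132 (blk 19, set 3) → MISS  vc=[]
2: 0x169 (blk 22, set 2) → L1-HIT  vc=[]
3: 0x1ea (blk 30, set 2) → MISS  vc=[22]
4: 0x168 (blk 22, set 2) → VC-HIT  vc=[30]
5: 0xbc (blk 11, set 3) → MISS  vc=[30, 19]
6: 0x1ed (blk 30, set 2) → VC-HIT  vc=[22, 19]
7: 0xb1 (blk 11, set 3) → L1-HIT  vc=[22, 19]
8: 0xb0 (blk 11, set 3) → L1-HIT  vc=[22, 19]
9: 0xb1 (blk 11, set 3) → L1-HIT  vc=[22, 19]
10: 0x1e8 (blk 30, set 2) → L1-HIT  vc=[22, 19]
11: 0x16d (blk 22, set 2) → VC-HIT  vc=[30, 19]
12: 0x167 (blk 22, set 2) → L1-HIT  vc=[30, 19]
13: 0x167 (blk 22, set 2) → L1-HIT  vc=[30, 19]
14: 0x131 (blk 19, set 3) → VC-HIT  vc=[30, 11]
15: 0x1e9 (blk 30, set 2) → VC-HIT  vc=[22, 11]

SEQ = [MISS, MISS, L1-HIT, MISS, VC-HIT, MISS, VC-HIT, L1-HIT, L1-HIT, L1-HIT, L1-HIT, VC-HIT, L1-HIT, L1-HIT, VC-HIT, VC-HIT]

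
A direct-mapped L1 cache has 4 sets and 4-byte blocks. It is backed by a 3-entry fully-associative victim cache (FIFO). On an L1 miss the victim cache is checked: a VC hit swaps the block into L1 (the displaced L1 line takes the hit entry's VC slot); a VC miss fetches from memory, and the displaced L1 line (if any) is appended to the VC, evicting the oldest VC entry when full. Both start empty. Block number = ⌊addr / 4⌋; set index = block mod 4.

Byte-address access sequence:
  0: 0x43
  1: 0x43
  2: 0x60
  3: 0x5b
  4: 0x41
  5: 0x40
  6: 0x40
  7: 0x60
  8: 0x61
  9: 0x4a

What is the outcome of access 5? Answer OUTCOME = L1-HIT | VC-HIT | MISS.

  [0] addr=0x43 blk=16 s=0: MISS | VC []
  [1] addr=0x43 blk=16 s=0: L1-HIT | VC []
  [2] addr=0x60 blk=24 s=0: MISS | VC [16]
  [3] addr=0x5b blk=22 s=2: MISS | VC [16]
  [4] addr=0x41 blk=16 s=0: VC-HIT | VC [24]
  [5] addr=0x40 blk=16 s=0: L1-HIT | VC [24]
  [6] addr=0x40 blk=16 s=0: L1-HIT | VC [24]
  [7] addr=0x60 blk=24 s=0: VC-HIT | VC [16]
  [8] addr=0x61 blk=24 s=0: L1-HIT | VC [16]
  [9] addr=0x4a blk=18 s=2: MISS | VC [16, 22]

OUTCOME = L1-HIT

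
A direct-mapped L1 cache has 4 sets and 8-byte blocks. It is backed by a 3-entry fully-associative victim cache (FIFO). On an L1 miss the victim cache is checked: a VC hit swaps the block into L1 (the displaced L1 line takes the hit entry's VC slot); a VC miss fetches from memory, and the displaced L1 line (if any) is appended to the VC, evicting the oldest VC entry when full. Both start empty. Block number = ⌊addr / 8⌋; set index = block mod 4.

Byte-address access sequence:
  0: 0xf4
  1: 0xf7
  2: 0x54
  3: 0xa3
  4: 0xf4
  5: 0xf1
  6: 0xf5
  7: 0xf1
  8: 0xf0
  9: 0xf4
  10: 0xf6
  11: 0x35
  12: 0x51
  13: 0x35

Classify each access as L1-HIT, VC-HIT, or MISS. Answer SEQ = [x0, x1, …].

#0 0xf4→b30/s2 MISS; vc=[]
#1 0xf7→b30/s2 L1-HIT; vc=[]
#2 0x54→b10/s2 MISS; vc=[30]
#3 0xa3→b20/s0 MISS; vc=[30]
#4 0xf4→b30/s2 VC-HIT; vc=[10]
#5 0xf1→b30/s2 L1-HIT; vc=[10]
#6 0xf5→b30/s2 L1-HIT; vc=[10]
#7 0xf1→b30/s2 L1-HIT; vc=[10]
#8 0xf0→b30/s2 L1-HIT; vc=[10]
#9 0xf4→b30/s2 L1-HIT; vc=[10]
#10 0xf6→b30/s2 L1-HIT; vc=[10]
#11 0x35→b6/s2 MISS; vc=[10,30]
#12 0x51→b10/s2 VC-HIT; vc=[6,30]
#13 0x35→b6/s2 VC-HIT; vc=[10,30]

SEQ = [MISS, L1-HIT, MISS, MISS, VC-HIT, L1-HIT, L1-HIT, L1-HIT, L1-HIT, L1-HIT, L1-HIT, MISS, VC-HIT, VC-HIT]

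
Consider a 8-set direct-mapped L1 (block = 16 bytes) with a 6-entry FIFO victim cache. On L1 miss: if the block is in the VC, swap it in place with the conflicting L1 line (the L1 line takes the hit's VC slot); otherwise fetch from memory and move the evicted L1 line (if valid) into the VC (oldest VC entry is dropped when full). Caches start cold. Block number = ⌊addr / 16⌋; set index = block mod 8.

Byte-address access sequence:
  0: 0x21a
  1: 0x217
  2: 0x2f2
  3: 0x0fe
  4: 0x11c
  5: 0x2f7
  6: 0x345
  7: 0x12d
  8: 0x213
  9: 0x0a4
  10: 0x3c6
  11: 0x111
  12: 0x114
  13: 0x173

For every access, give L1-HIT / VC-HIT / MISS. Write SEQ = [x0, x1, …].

SEQ = [MISS, L1-HIT, MISS, MISS, MISS, VC-HIT, MISS, MISS, VC-HIT, MISS, MISS, VC-HIT, L1-HIT, MISS]

  [0] addr=0x21a blk=33 s=1: MISS | VC []
  [1] addr=0x217 blk=33 s=1: L1-HIT | VC []
  [2] addr=0x2f2 blk=47 s=7: MISS | VC []
  [3] addr=0xfe blk=15 s=7: MISS | VC [47]
  [4] addr=0x11c blk=17 s=1: MISS | VC [47, 33]
  [5] addr=0x2f7 blk=47 s=7: VC-HIT | VC [15, 33]
  [6] addr=0x345 blk=52 s=4: MISS | VC [15, 33]
  [7] addr=0x12d blk=18 s=2: MISS | VC [15, 33]
  [8] addr=0x213 blk=33 s=1: VC-HIT | VC [15, 17]
  [9] addr=0xa4 blk=10 s=2: MISS | VC [15, 17, 18]
  [10] addr=0x3c6 blk=60 s=4: MISS | VC [15, 17, 18, 52]
  [11] addr=0x111 blk=17 s=1: VC-HIT | VC [15, 33, 18, 52]
  [12] addr=0x114 blk=17 s=1: L1-HIT | VC [15, 33, 18, 52]
  [13] addr=0x173 blk=23 s=7: MISS | VC [15, 33, 18, 52, 47]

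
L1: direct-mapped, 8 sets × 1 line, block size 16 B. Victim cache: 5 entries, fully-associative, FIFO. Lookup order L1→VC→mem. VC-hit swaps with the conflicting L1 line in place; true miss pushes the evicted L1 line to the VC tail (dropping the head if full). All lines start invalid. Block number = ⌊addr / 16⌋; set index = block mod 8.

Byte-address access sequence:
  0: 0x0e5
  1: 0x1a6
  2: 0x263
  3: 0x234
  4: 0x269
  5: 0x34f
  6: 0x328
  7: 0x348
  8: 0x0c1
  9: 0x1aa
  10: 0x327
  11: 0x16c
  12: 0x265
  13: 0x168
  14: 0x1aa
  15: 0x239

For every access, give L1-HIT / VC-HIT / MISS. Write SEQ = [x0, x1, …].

  [0] addr=0xe5 blk=14 s=6: MISS | VC []
  [1] addr=0x1a6 blk=26 s=2: MISS | VC []
  [2] addr=0x263 blk=38 s=6: MISS | VC [14]
  [3] addr=0x234 blk=35 s=3: MISS | VC [14]
  [4] addr=0x269 blk=38 s=6: L1-HIT | VC [14]
  [5] addr=0x34f blk=52 s=4: MISS | VC [14]
  [6] addr=0x328 blk=50 s=2: MISS | VC [14, 26]
  [7] addr=0x348 blk=52 s=4: L1-HIT | VC [14, 26]
  [8] addr=0xc1 blk=12 s=4: MISS | VC [14, 26, 52]
  [9] addr=0x1aa blk=26 s=2: VC-HIT | VC [14, 50, 52]
  [10] addr=0x327 blk=50 s=2: VC-HIT | VC [14, 26, 52]
  [11] addr=0x16c blk=22 s=6: MISS | VC [14, 26, 52, 38]
  [12] addr=0x265 blk=38 s=6: VC-HIT | VC [14, 26, 52, 22]
  [13] addr=0x168 blk=22 s=6: VC-HIT | VC [14, 26, 52, 38]
  [14] addr=0x1aa blk=26 s=2: VC-HIT | VC [14, 50, 52, 38]
  [15] addr=0x239 blk=35 s=3: L1-HIT | VC [14, 50, 52, 38]

SEQ = [MISS, MISS, MISS, MISS, L1-HIT, MISS, MISS, L1-HIT, MISS, VC-HIT, VC-HIT, MISS, VC-HIT, VC-HIT, VC-HIT, L1-HIT]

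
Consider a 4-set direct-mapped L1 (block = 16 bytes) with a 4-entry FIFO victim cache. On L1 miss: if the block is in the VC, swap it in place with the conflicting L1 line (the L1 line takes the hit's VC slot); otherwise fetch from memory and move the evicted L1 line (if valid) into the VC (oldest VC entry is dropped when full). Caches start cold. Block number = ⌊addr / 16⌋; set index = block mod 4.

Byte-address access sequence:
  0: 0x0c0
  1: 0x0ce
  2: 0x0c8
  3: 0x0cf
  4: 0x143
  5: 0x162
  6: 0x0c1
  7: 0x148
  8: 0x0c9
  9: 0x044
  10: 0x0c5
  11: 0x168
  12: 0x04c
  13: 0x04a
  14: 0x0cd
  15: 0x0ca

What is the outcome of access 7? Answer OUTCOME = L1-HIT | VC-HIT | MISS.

  [0] addr=0xc0 blk=12 s=0: MISS | VC []
  [1] addr=0xce blk=12 s=0: L1-HIT | VC []
  [2] addr=0xc8 blk=12 s=0: L1-HIT | VC []
  [3] addr=0xcf blk=12 s=0: L1-HIT | VC []
  [4] addr=0x143 blk=20 s=0: MISS | VC [12]
  [5] addr=0x162 blk=22 s=2: MISS | VC [12]
  [6] addr=0xc1 blk=12 s=0: VC-HIT | VC [20]
  [7] addr=0x148 blk=20 s=0: VC-HIT | VC [12]
  [8] addr=0xc9 blk=12 s=0: VC-HIT | VC [20]
  [9] addr=0x44 blk=4 s=0: MISS | VC [20, 12]
  [10] addr=0xc5 blk=12 s=0: VC-HIT | VC [20, 4]
  [11] addr=0x168 blk=22 s=2: L1-HIT | VC [20, 4]
  [12] addr=0x4c blk=4 s=0: VC-HIT | VC [20, 12]
  [13] addr=0x4a blk=4 s=0: L1-HIT | VC [20, 12]
  [14] addr=0xcd blk=12 s=0: VC-HIT | VC [20, 4]
  [15] addr=0xca blk=12 s=0: L1-HIT | VC [20, 4]

OUTCOME = VC-HIT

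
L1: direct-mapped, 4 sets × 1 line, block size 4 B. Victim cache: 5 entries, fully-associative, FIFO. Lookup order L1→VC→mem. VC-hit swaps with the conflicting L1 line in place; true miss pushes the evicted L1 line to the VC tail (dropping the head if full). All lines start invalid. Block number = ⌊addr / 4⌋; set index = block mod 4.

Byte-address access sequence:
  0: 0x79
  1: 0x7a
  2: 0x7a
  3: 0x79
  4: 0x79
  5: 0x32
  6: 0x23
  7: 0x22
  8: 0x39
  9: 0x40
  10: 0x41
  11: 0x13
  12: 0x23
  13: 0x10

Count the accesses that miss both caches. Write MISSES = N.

  [0] addr=0x79 blk=30 s=2: MISS | VC []
  [1] addr=0x7a blk=30 s=2: L1-HIT | VC []
  [2] addr=0x7a blk=30 s=2: L1-HIT | VC []
  [3] addr=0x79 blk=30 s=2: L1-HIT | VC []
  [4] addr=0x79 blk=30 s=2: L1-HIT | VC []
  [5] addr=0x32 blk=12 s=0: MISS | VC []
  [6] addr=0x23 blk=8 s=0: MISS | VC [12]
  [7] addr=0x22 blk=8 s=0: L1-HIT | VC [12]
  [8] addr=0x39 blk=14 s=2: MISS | VC [12, 30]
  [9] addr=0x40 blk=16 s=0: MISS | VC [12, 30, 8]
  [10] addr=0x41 blk=16 s=0: L1-HIT | VC [12, 30, 8]
  [11] addr=0x13 blk=4 s=0: MISS | VC [12, 30, 8, 16]
  [12] addr=0x23 blk=8 s=0: VC-HIT | VC [12, 30, 4, 16]
  [13] addr=0x10 blk=4 s=0: VC-HIT | VC [12, 30, 8, 16]

MISSES = 6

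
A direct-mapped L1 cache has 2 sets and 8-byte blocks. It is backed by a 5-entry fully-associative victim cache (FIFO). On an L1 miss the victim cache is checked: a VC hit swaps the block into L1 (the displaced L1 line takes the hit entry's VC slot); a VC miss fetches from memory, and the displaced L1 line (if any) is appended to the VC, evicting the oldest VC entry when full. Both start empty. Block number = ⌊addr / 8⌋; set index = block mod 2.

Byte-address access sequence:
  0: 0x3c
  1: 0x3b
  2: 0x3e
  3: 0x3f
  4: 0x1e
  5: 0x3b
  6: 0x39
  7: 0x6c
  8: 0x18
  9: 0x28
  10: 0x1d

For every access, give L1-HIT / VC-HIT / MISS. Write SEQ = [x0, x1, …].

  [0] addr=0x3c blk=7 s=1: MISS | VC []
  [1] addr=0x3b blk=7 s=1: L1-HIT | VC []
  [2] addr=0x3e blk=7 s=1: L1-HIT | VC []
  [3] addr=0x3f blk=7 s=1: L1-HIT | VC []
  [4] addr=0x1e blk=3 s=1: MISS | VC [7]
  [5] addr=0x3b blk=7 s=1: VC-HIT | VC [3]
  [6] addr=0x39 blk=7 s=1: L1-HIT | VC [3]
  [7] addr=0x6c blk=13 s=1: MISS | VC [3, 7]
  [8] addr=0x18 blk=3 s=1: VC-HIT | VC [13, 7]
  [9] addr=0x28 blk=5 s=1: MISS | VC [13, 7, 3]
  [10] addr=0x1d blk=3 s=1: VC-HIT | VC [13, 7, 5]

SEQ = [MISS, L1-HIT, L1-HIT, L1-HIT, MISS, VC-HIT, L1-HIT, MISS, VC-HIT, MISS, VC-HIT]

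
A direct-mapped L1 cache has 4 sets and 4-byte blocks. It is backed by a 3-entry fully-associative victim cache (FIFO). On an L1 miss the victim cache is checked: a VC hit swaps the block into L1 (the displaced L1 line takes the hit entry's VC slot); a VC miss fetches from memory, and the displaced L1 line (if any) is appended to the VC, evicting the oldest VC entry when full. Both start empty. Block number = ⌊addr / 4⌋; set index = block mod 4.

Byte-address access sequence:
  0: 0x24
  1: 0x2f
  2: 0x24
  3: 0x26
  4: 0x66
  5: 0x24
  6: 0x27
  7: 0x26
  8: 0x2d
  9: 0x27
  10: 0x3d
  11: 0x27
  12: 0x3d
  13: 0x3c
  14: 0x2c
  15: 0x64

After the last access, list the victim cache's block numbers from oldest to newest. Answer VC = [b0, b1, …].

VC = [9, 15]

0: 0x24 (blk 9, set 1) → MISS  vc=[]
1: 0x2f (blk 11, set 3) → MISS  vc=[]
2: 0x24 (blk 9, set 1) → L1-HIT  vc=[]
3: 0x26 (blk 9, set 1) → L1-HIT  vc=[]
4: 0x66 (blk 25, set 1) → MISS  vc=[9]
5: 0x24 (blk 9, set 1) → VC-HIT  vc=[25]
6: 0x27 (blk 9, set 1) → L1-HIT  vc=[25]
7: 0x26 (blk 9, set 1) → L1-HIT  vc=[25]
8: 0x2d (blk 11, set 3) → L1-HIT  vc=[25]
9: 0x27 (blk 9, set 1) → L1-HIT  vc=[25]
10: 0x3d (blk 15, set 3) → MISS  vc=[25, 11]
11: 0x27 (blk 9, set 1) → L1-HIT  vc=[25, 11]
12: 0x3d (blk 15, set 3) → L1-HIT  vc=[25, 11]
13: 0x3c (blk 15, set 3) → L1-HIT  vc=[25, 11]
14: 0x2c (blk 11, set 3) → VC-HIT  vc=[25, 15]
15: 0x64 (blk 25, set 1) → VC-HIT  vc=[9, 15]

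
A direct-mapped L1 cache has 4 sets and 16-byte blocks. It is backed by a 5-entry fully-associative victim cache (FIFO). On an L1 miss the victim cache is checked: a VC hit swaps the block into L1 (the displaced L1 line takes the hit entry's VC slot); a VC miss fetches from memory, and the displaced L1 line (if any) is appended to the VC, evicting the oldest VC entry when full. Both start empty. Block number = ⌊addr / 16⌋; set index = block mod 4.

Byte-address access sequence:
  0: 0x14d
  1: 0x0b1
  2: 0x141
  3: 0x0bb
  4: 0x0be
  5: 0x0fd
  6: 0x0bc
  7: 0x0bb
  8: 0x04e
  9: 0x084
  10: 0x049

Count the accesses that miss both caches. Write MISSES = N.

MISSES = 5

#0 0x14d→b20/s0 MISS; vc=[]
#1 0xb1→b11/s3 MISS; vc=[]
#2 0x141→b20/s0 L1-HIT; vc=[]
#3 0xbb→b11/s3 L1-HIT; vc=[]
#4 0xbe→b11/s3 L1-HIT; vc=[]
#5 0xfd→b15/s3 MISS; vc=[11]
#6 0xbc→b11/s3 VC-HIT; vc=[15]
#7 0xbb→b11/s3 L1-HIT; vc=[15]
#8 0x4e→b4/s0 MISS; vc=[15,20]
#9 0x84→b8/s0 MISS; vc=[15,20,4]
#10 0x49→b4/s0 VC-HIT; vc=[15,20,8]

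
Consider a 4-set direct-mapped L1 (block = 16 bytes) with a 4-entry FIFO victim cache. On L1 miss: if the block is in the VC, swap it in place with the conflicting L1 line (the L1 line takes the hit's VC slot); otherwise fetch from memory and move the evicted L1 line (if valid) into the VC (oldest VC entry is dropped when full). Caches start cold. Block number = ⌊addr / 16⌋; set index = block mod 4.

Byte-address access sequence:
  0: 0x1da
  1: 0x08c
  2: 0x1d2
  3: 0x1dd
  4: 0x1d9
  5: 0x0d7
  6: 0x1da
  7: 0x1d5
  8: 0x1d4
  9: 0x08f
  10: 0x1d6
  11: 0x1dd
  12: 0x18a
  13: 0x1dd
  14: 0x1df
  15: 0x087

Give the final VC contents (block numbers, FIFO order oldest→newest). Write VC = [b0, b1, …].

VC = [13, 24]

0: 0x1da (blk 29, set 1) → MISS  vc=[]
1: 0x8c (blk 8, set 0) → MISS  vc=[]
2: 0x1d2 (blk 29, set 1) → L1-HIT  vc=[]
3: 0x1dd (blk 29, set 1) → L1-HIT  vc=[]
4: 0x1d9 (blk 29, set 1) → L1-HIT  vc=[]
5: 0xd7 (blk 13, set 1) → MISS  vc=[29]
6: 0x1da (blk 29, set 1) → VC-HIT  vc=[13]
7: 0x1d5 (blk 29, set 1) → L1-HIT  vc=[13]
8: 0x1d4 (blk 29, set 1) → L1-HIT  vc=[13]
9: 0x8f (blk 8, set 0) → L1-HIT  vc=[13]
10: 0x1d6 (blk 29, set 1) → L1-HIT  vc=[13]
11: 0x1dd (blk 29, set 1) → L1-HIT  vc=[13]
12: 0x18a (blk 24, set 0) → MISS  vc=[13, 8]
13: 0x1dd (blk 29, set 1) → L1-HIT  vc=[13, 8]
14: 0x1df (blk 29, set 1) → L1-HIT  vc=[13, 8]
15: 0x87 (blk 8, set 0) → VC-HIT  vc=[13, 24]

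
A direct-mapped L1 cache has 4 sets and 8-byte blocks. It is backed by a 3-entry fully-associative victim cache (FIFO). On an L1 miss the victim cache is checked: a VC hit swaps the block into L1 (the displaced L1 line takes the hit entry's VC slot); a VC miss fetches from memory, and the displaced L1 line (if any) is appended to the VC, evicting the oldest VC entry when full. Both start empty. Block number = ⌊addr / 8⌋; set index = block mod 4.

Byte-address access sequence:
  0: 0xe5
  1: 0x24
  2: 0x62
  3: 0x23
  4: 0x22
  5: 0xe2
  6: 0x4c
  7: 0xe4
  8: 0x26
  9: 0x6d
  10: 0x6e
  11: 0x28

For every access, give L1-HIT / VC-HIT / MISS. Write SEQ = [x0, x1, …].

#0 0xe5→b28/s0 MISS; vc=[]
#1 0x24→b4/s0 MISS; vc=[28]
#2 0x62→b12/s0 MISS; vc=[28,4]
#3 0x23→b4/s0 VC-HIT; vc=[28,12]
#4 0x22→b4/s0 L1-HIT; vc=[28,12]
#5 0xe2→b28/s0 VC-HIT; vc=[4,12]
#6 0x4c→b9/s1 MISS; vc=[4,12]
#7 0xe4→b28/s0 L1-HIT; vc=[4,12]
#8 0x26→b4/s0 VC-HIT; vc=[28,12]
#9 0x6d→b13/s1 MISS; vc=[28,12,9]
#10 0x6e→b13/s1 L1-HIT; vc=[28,12,9]
#11 0x28→b5/s1 MISS; vc=[12,9,13]

SEQ = [MISS, MISS, MISS, VC-HIT, L1-HIT, VC-HIT, MISS, L1-HIT, VC-HIT, MISS, L1-HIT, MISS]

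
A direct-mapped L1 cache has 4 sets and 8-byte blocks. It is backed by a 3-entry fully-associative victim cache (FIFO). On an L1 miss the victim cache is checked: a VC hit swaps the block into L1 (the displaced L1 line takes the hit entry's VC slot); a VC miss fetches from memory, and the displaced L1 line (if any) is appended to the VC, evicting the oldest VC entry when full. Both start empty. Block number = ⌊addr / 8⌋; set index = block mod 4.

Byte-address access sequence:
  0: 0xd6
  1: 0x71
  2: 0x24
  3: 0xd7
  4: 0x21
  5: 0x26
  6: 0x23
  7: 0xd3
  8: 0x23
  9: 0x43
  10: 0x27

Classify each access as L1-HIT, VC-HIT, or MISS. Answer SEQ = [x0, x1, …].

#0 0xd6→b26/s2 MISS; vc=[]
#1 0x71→b14/s2 MISS; vc=[26]
#2 0x24→b4/s0 MISS; vc=[26]
#3 0xd7→b26/s2 VC-HIT; vc=[14]
#4 0x21→b4/s0 L1-HIT; vc=[14]
#5 0x26→b4/s0 L1-HIT; vc=[14]
#6 0x23→b4/s0 L1-HIT; vc=[14]
#7 0xd3→b26/s2 L1-HIT; vc=[14]
#8 0x23→b4/s0 L1-HIT; vc=[14]
#9 0x43→b8/s0 MISS; vc=[14,4]
#10 0x27→b4/s0 VC-HIT; vc=[14,8]

SEQ = [MISS, MISS, MISS, VC-HIT, L1-HIT, L1-HIT, L1-HIT, L1-HIT, L1-HIT, MISS, VC-HIT]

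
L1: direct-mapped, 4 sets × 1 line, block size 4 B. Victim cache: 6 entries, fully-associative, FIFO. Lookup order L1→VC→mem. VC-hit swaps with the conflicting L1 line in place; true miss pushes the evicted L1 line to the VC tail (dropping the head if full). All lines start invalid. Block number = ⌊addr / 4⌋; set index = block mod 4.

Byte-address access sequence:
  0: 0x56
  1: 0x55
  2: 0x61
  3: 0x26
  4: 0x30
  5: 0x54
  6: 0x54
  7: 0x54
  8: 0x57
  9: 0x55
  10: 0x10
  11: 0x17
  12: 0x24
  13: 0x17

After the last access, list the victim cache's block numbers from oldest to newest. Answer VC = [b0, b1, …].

VC = [9, 24, 12, 21]

#0 0x56→b21/s1 MISS; vc=[]
#1 0x55→b21/s1 L1-HIT; vc=[]
#2 0x61→b24/s0 MISS; vc=[]
#3 0x26→b9/s1 MISS; vc=[21]
#4 0x30→b12/s0 MISS; vc=[21,24]
#5 0x54→b21/s1 VC-HIT; vc=[9,24]
#6 0x54→b21/s1 L1-HIT; vc=[9,24]
#7 0x54→b21/s1 L1-HIT; vc=[9,24]
#8 0x57→b21/s1 L1-HIT; vc=[9,24]
#9 0x55→b21/s1 L1-HIT; vc=[9,24]
#10 0x10→b4/s0 MISS; vc=[9,24,12]
#11 0x17→b5/s1 MISS; vc=[9,24,12,21]
#12 0x24→b9/s1 VC-HIT; vc=[5,24,12,21]
#13 0x17→b5/s1 VC-HIT; vc=[9,24,12,21]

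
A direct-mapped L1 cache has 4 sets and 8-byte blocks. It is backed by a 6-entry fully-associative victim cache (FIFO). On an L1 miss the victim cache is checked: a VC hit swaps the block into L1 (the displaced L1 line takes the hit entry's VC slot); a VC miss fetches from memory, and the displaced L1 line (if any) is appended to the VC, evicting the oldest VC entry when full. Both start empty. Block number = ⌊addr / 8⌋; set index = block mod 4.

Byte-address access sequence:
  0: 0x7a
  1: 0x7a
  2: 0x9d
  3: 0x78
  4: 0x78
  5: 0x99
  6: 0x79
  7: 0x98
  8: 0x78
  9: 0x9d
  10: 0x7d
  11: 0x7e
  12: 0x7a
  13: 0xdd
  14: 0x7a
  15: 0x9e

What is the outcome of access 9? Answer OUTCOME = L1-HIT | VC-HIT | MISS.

OUTCOME = VC-HIT

  [0] addr=0x7a blk=15 s=3: MISS | VC []
  [1] addr=0x7a blk=15 s=3: L1-HIT | VC []
  [2] addr=0x9d blk=19 s=3: MISS | VC [15]
  [3] addr=0x78 blk=15 s=3: VC-HIT | VC [19]
  [4] addr=0x78 blk=15 s=3: L1-HIT | VC [19]
  [5] addr=0x99 blk=19 s=3: VC-HIT | VC [15]
  [6] addr=0x79 blk=15 s=3: VC-HIT | VC [19]
  [7] addr=0x98 blk=19 s=3: VC-HIT | VC [15]
  [8] addr=0x78 blk=15 s=3: VC-HIT | VC [19]
  [9] addr=0x9d blk=19 s=3: VC-HIT | VC [15]
  [10] addr=0x7d blk=15 s=3: VC-HIT | VC [19]
  [11] addr=0x7e blk=15 s=3: L1-HIT | VC [19]
  [12] addr=0x7a blk=15 s=3: L1-HIT | VC [19]
  [13] addr=0xdd blk=27 s=3: MISS | VC [19, 15]
  [14] addr=0x7a blk=15 s=3: VC-HIT | VC [19, 27]
  [15] addr=0x9e blk=19 s=3: VC-HIT | VC [15, 27]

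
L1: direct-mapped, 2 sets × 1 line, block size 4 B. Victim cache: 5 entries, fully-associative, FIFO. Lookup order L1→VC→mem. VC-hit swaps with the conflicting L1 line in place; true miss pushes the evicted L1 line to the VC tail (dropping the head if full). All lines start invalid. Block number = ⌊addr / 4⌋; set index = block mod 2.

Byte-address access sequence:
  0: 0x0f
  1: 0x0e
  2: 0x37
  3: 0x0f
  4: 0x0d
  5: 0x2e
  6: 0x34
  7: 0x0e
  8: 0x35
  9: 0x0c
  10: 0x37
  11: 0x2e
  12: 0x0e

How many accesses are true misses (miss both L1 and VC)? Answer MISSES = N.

MISSES = 3

0: 0xf (blk 3, set 1) → MISS  vc=[]
1: 0xe (blk 3, set 1) → L1-HIT  vc=[]
2: 0x37 (blk 13, set 1) → MISS  vc=[3]
3: 0xf (blk 3, set 1) → VC-HIT  vc=[13]
4: 0xd (blk 3, set 1) → L1-HIT  vc=[13]
5: 0x2e (blk 11, set 1) → MISS  vc=[13, 3]
6: 0x34 (blk 13, set 1) → VC-HIT  vc=[11, 3]
7: 0xe (blk 3, set 1) → VC-HIT  vc=[11, 13]
8: 0x35 (blk 13, set 1) → VC-HIT  vc=[11, 3]
9: 0xc (blk 3, set 1) → VC-HIT  vc=[11, 13]
10: 0x37 (blk 13, set 1) → VC-HIT  vc=[11, 3]
11: 0x2e (blk 11, set 1) → VC-HIT  vc=[13, 3]
12: 0xe (blk 3, set 1) → VC-HIT  vc=[13, 11]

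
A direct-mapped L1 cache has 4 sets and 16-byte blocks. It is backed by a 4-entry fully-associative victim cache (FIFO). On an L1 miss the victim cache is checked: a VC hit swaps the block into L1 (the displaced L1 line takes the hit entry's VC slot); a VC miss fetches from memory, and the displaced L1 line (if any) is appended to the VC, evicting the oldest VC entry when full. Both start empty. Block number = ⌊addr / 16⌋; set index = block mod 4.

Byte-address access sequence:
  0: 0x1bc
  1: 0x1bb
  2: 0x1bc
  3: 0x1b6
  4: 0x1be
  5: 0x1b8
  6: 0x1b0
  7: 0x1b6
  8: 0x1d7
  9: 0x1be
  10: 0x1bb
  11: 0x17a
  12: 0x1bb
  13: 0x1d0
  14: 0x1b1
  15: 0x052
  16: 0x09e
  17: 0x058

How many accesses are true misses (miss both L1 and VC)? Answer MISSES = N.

MISSES = 5

#0 0x1bc→b27/s3 MISS; vc=[]
#1 0x1bb→b27/s3 L1-HIT; vc=[]
#2 0x1bc→b27/s3 L1-HIT; vc=[]
#3 0x1b6→b27/s3 L1-HIT; vc=[]
#4 0x1be→b27/s3 L1-HIT; vc=[]
#5 0x1b8→b27/s3 L1-HIT; vc=[]
#6 0x1b0→b27/s3 L1-HIT; vc=[]
#7 0x1b6→b27/s3 L1-HIT; vc=[]
#8 0x1d7→b29/s1 MISS; vc=[]
#9 0x1be→b27/s3 L1-HIT; vc=[]
#10 0x1bb→b27/s3 L1-HIT; vc=[]
#11 0x17a→b23/s3 MISS; vc=[27]
#12 0x1bb→b27/s3 VC-HIT; vc=[23]
#13 0x1d0→b29/s1 L1-HIT; vc=[23]
#14 0x1b1→b27/s3 L1-HIT; vc=[23]
#15 0x52→b5/s1 MISS; vc=[23,29]
#16 0x9e→b9/s1 MISS; vc=[23,29,5]
#17 0x58→b5/s1 VC-HIT; vc=[23,29,9]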